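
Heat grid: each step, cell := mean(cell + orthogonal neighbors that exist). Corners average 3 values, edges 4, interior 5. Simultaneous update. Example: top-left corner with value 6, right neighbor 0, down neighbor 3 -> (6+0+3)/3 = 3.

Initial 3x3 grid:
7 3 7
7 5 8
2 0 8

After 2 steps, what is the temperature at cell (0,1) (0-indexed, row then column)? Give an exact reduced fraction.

Answer: 653/120

Derivation:
Step 1: cell (0,1) = 11/2
Step 2: cell (0,1) = 653/120
Full grid after step 2:
  197/36 653/120 37/6
  1111/240 261/50 86/15
  4 1001/240 193/36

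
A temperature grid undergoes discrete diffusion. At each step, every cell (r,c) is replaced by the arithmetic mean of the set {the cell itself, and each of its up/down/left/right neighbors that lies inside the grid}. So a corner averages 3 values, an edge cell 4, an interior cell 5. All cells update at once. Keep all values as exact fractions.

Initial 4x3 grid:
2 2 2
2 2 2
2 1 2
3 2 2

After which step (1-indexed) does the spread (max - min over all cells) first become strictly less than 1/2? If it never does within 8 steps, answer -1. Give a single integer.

Answer: 2

Derivation:
Step 1: max=7/3, min=7/4, spread=7/12
Step 2: max=19/9, min=187/100, spread=217/900
  -> spread < 1/2 first at step 2
Step 3: max=278/135, min=4537/2400, spread=3647/21600
Step 4: max=32579/16200, min=15351/8000, spread=59729/648000
Step 5: max=1940431/972000, min=4175003/2160000, spread=1233593/19440000
Step 6: max=57782377/29160000, min=10461973/5400000, spread=3219307/72900000
Step 7: max=6912251011/3499200000, min=1510595183/777600000, spread=1833163/55987200
Step 8: max=413555585549/209952000000, min=90778929997/46656000000, spread=80806409/3359232000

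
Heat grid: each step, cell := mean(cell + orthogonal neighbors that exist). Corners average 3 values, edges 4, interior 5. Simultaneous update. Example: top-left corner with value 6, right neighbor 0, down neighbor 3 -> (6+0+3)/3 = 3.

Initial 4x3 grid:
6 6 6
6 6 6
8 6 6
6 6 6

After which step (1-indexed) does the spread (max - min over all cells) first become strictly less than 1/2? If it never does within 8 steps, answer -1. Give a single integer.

Answer: 3

Derivation:
Step 1: max=20/3, min=6, spread=2/3
Step 2: max=391/60, min=6, spread=31/60
Step 3: max=3451/540, min=6, spread=211/540
  -> spread < 1/2 first at step 3
Step 4: max=340897/54000, min=5447/900, spread=14077/54000
Step 5: max=3056407/486000, min=327683/54000, spread=5363/24300
Step 6: max=91220809/14580000, min=182869/30000, spread=93859/583200
Step 7: max=5459074481/874800000, min=296936467/48600000, spread=4568723/34992000
Step 8: max=326708435629/52488000000, min=8929618889/1458000000, spread=8387449/83980800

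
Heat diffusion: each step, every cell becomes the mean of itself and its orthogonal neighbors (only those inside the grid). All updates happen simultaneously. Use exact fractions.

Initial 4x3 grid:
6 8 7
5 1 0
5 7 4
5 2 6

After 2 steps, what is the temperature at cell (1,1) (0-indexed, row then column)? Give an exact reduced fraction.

Answer: 83/20

Derivation:
Step 1: cell (1,1) = 21/5
Step 2: cell (1,1) = 83/20
Full grid after step 2:
  193/36 631/120 9/2
  1217/240 83/20 329/80
  351/80 91/20 301/80
  29/6 21/5 53/12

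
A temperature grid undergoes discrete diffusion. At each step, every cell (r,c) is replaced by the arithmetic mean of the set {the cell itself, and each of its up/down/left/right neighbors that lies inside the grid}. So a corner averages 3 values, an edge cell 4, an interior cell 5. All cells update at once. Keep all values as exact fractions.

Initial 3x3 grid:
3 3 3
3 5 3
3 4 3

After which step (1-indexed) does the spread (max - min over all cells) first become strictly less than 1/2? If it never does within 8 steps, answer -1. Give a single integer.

Answer: 2

Derivation:
Step 1: max=15/4, min=3, spread=3/4
Step 2: max=357/100, min=131/40, spread=59/200
  -> spread < 1/2 first at step 2
Step 3: max=50867/14400, min=299/90, spread=1009/4800
Step 4: max=451147/129600, min=483679/144000, spread=158359/1296000
Step 5: max=179805803/51840000, min=274129/81000, spread=4363243/51840000
Step 6: max=1609903123/466560000, min=1759870211/518400000, spread=260199331/4665600000
Step 7: max=642800851427/186624000000, min=1324298473/388800000, spread=7137584387/186624000000
Step 8: max=38484815613169/11197440000000, min=2121556409933/622080000000, spread=3799043/143327232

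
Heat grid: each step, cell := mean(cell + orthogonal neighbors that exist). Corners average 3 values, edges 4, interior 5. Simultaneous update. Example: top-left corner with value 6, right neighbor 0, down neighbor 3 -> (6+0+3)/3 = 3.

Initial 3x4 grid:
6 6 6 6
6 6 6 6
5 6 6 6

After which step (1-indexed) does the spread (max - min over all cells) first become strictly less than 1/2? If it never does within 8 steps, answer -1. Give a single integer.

Answer: 1

Derivation:
Step 1: max=6, min=17/3, spread=1/3
  -> spread < 1/2 first at step 1
Step 2: max=6, min=103/18, spread=5/18
Step 3: max=6, min=1255/216, spread=41/216
Step 4: max=6, min=151303/25920, spread=4217/25920
Step 5: max=43121/7200, min=9122051/1555200, spread=38417/311040
Step 6: max=861403/144000, min=548671789/93312000, spread=1903471/18662400
Step 7: max=25804241/4320000, min=32991330911/5598720000, spread=18038617/223948800
Step 8: max=2319873241/388800000, min=1982271017149/335923200000, spread=883978523/13436928000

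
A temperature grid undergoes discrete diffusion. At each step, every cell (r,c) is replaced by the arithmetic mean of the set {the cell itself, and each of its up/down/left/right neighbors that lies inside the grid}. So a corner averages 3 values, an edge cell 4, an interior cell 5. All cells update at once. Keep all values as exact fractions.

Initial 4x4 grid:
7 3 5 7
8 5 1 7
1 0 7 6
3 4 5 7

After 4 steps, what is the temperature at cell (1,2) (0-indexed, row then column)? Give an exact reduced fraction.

Answer: 212663/45000

Derivation:
Step 1: cell (1,2) = 5
Step 2: cell (1,2) = 429/100
Step 3: cell (1,2) = 7367/1500
Step 4: cell (1,2) = 212663/45000
Full grid after step 4:
  101821/21600 56057/12000 538681/108000 82913/16200
  306377/72000 269287/60000 212663/45000 568921/108000
  830851/216000 44803/11250 286669/60000 4147/800
  14281/4050 857581/216000 66403/14400 114319/21600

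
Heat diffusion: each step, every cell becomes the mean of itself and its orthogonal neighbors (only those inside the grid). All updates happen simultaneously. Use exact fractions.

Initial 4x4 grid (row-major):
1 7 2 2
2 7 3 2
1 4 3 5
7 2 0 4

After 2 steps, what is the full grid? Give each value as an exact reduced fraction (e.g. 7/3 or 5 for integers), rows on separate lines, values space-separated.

After step 1:
  10/3 17/4 7/2 2
  11/4 23/5 17/5 3
  7/2 17/5 3 7/2
  10/3 13/4 9/4 3
After step 2:
  31/9 941/240 263/80 17/6
  851/240 92/25 7/2 119/40
  779/240 71/20 311/100 25/8
  121/36 367/120 23/8 35/12

Answer: 31/9 941/240 263/80 17/6
851/240 92/25 7/2 119/40
779/240 71/20 311/100 25/8
121/36 367/120 23/8 35/12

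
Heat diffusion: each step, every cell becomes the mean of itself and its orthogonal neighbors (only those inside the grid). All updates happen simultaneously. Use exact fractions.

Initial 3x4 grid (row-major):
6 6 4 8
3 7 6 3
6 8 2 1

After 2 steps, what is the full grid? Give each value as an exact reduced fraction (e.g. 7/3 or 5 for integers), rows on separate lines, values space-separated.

After step 1:
  5 23/4 6 5
  11/2 6 22/5 9/2
  17/3 23/4 17/4 2
After step 2:
  65/12 91/16 423/80 31/6
  133/24 137/25 503/100 159/40
  203/36 65/12 41/10 43/12

Answer: 65/12 91/16 423/80 31/6
133/24 137/25 503/100 159/40
203/36 65/12 41/10 43/12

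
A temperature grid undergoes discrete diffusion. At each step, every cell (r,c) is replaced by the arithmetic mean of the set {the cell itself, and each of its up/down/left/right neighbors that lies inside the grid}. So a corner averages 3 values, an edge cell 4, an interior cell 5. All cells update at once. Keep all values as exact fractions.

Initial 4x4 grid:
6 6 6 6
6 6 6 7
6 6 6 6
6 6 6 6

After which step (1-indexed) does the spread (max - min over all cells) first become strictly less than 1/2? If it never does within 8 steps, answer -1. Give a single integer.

Answer: 1

Derivation:
Step 1: max=19/3, min=6, spread=1/3
  -> spread < 1/2 first at step 1
Step 2: max=751/120, min=6, spread=31/120
Step 3: max=6691/1080, min=6, spread=211/1080
Step 4: max=664843/108000, min=6, spread=16843/108000
Step 5: max=5970643/972000, min=54079/9000, spread=130111/972000
Step 6: max=178602367/29160000, min=3247159/540000, spread=3255781/29160000
Step 7: max=5349153691/874800000, min=3251107/540000, spread=82360351/874800000
Step 8: max=160215316891/26244000000, min=585706441/97200000, spread=2074577821/26244000000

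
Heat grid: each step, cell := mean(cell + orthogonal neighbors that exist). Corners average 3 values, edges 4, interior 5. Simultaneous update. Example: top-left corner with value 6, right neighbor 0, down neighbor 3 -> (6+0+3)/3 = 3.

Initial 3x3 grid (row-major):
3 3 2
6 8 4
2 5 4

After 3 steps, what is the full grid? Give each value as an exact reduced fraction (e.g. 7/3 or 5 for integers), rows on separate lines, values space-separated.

Answer: 3089/720 629/150 1457/360
65059/14400 1663/375 31067/7200
4981/1080 66359/14400 9677/2160

Derivation:
After step 1:
  4 4 3
  19/4 26/5 9/2
  13/3 19/4 13/3
After step 2:
  17/4 81/20 23/6
  1097/240 116/25 511/120
  83/18 1117/240 163/36
After step 3:
  3089/720 629/150 1457/360
  65059/14400 1663/375 31067/7200
  4981/1080 66359/14400 9677/2160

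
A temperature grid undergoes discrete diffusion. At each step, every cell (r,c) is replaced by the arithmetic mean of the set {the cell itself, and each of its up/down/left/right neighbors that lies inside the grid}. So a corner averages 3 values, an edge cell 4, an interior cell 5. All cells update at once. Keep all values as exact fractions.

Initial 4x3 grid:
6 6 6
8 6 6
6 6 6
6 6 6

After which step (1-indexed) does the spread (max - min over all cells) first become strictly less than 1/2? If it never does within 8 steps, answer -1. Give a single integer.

Step 1: max=20/3, min=6, spread=2/3
Step 2: max=391/60, min=6, spread=31/60
Step 3: max=3451/540, min=6, spread=211/540
  -> spread < 1/2 first at step 3
Step 4: max=340897/54000, min=5447/900, spread=14077/54000
Step 5: max=3056407/486000, min=327683/54000, spread=5363/24300
Step 6: max=91220809/14580000, min=182869/30000, spread=93859/583200
Step 7: max=5459074481/874800000, min=296936467/48600000, spread=4568723/34992000
Step 8: max=326708435629/52488000000, min=8929618889/1458000000, spread=8387449/83980800

Answer: 3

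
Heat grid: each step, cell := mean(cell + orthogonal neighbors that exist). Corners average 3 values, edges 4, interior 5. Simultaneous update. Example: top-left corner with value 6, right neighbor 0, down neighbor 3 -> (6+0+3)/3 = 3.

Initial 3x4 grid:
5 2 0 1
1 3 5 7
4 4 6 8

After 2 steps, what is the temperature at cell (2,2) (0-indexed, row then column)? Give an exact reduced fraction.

Step 1: cell (2,2) = 23/4
Step 2: cell (2,2) = 53/10
Full grid after step 2:
  101/36 61/24 341/120 119/36
  143/48 86/25 101/25 1147/240
  7/2 4 53/10 6

Answer: 53/10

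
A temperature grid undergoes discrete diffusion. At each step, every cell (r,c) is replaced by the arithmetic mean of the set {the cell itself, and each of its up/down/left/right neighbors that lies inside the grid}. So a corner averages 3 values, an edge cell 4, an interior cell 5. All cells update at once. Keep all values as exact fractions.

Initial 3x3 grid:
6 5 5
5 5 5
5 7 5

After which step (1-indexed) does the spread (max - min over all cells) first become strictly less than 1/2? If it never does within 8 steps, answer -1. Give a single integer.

Answer: 2

Derivation:
Step 1: max=17/3, min=5, spread=2/3
Step 2: max=667/120, min=61/12, spread=19/40
  -> spread < 1/2 first at step 2
Step 3: max=11839/2160, min=3743/720, spread=61/216
Step 4: max=702713/129600, min=225721/43200, spread=511/2592
Step 5: max=42028111/7776000, min=13650287/2592000, spread=4309/31104
Step 6: max=2510151017/466560000, min=821594089/155520000, spread=36295/373248
Step 7: max=150271258399/27993600000, min=49453392383/9331200000, spread=305773/4478976
Step 8: max=8997589692953/1679616000000, min=2972363741401/559872000000, spread=2575951/53747712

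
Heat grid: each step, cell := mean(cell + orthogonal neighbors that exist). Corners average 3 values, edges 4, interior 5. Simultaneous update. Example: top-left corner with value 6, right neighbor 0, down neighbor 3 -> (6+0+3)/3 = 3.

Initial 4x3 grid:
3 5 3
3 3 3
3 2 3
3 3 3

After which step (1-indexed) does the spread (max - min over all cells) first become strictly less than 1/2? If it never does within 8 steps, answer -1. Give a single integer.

Step 1: max=11/3, min=11/4, spread=11/12
Step 2: max=421/120, min=17/6, spread=27/40
Step 3: max=7237/2160, min=2737/960, spread=863/1728
  -> spread < 1/2 first at step 3
Step 4: max=285137/86400, min=165779/57600, spread=72937/172800
Step 5: max=16836091/5184000, min=10025689/3456000, spread=719023/2073600
Step 6: max=1000203449/311040000, min=606453131/207360000, spread=36209501/124416000
Step 7: max=59495456611/18662400000, min=36662852449/12441600000, spread=72018847/298598400
Step 8: max=3546216239249/1119744000000, min=2213812049891/746496000000, spread=18039853153/89579520000

Answer: 3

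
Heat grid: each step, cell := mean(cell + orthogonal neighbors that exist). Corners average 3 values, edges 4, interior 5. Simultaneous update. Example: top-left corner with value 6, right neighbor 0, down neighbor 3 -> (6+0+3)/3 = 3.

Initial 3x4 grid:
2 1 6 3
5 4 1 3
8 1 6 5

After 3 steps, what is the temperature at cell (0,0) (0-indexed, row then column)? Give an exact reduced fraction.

Answer: 7159/2160

Derivation:
Step 1: cell (0,0) = 8/3
Step 2: cell (0,0) = 32/9
Step 3: cell (0,0) = 7159/2160
Full grid after step 3:
  7159/2160 12287/3600 3779/1200 32/9
  56623/14400 20477/6000 1387/375 12497/3600
  8719/2160 14837/3600 13187/3600 211/54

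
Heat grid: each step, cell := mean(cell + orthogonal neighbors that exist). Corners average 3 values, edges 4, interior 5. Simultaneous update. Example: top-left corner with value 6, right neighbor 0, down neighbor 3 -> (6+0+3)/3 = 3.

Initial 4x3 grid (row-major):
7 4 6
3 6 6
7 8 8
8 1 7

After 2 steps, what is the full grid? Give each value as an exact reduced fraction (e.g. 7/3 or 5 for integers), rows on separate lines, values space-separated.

After step 1:
  14/3 23/4 16/3
  23/4 27/5 13/2
  13/2 6 29/4
  16/3 6 16/3
After step 2:
  97/18 423/80 211/36
  1339/240 147/25 1469/240
  283/48 623/100 301/48
  107/18 17/3 223/36

Answer: 97/18 423/80 211/36
1339/240 147/25 1469/240
283/48 623/100 301/48
107/18 17/3 223/36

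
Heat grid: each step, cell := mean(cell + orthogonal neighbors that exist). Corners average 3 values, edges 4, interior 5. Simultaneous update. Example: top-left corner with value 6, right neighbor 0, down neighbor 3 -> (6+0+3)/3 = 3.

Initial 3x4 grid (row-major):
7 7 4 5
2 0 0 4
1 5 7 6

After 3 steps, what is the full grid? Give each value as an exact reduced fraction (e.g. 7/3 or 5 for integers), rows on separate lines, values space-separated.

Answer: 2087/540 6947/1800 14179/3600 1753/432
8071/2400 7043/2000 1907/500 19757/4800
6793/2160 24163/7200 28183/7200 931/216

Derivation:
After step 1:
  16/3 9/2 4 13/3
  5/2 14/5 3 15/4
  8/3 13/4 9/2 17/3
After step 2:
  37/9 499/120 95/24 145/36
  133/40 321/100 361/100 67/16
  101/36 793/240 197/48 167/36
After step 3:
  2087/540 6947/1800 14179/3600 1753/432
  8071/2400 7043/2000 1907/500 19757/4800
  6793/2160 24163/7200 28183/7200 931/216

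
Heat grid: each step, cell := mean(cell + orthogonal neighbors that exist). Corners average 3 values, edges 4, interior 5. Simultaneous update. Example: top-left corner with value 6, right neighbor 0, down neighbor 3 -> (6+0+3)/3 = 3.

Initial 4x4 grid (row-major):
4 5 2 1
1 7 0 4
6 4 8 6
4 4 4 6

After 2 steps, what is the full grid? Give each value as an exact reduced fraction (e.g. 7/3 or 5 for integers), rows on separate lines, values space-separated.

After step 1:
  10/3 9/2 2 7/3
  9/2 17/5 21/5 11/4
  15/4 29/5 22/5 6
  14/3 4 11/2 16/3
After step 2:
  37/9 397/120 391/120 85/36
  899/240 112/25 67/20 917/240
  1123/240 427/100 259/50 1109/240
  149/36 599/120 577/120 101/18

Answer: 37/9 397/120 391/120 85/36
899/240 112/25 67/20 917/240
1123/240 427/100 259/50 1109/240
149/36 599/120 577/120 101/18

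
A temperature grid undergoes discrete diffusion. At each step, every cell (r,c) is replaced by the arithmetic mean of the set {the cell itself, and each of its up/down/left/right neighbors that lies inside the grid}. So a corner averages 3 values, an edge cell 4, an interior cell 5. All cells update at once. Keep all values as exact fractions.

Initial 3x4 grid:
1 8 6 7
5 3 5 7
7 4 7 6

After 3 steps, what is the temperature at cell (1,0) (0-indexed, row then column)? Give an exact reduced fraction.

Answer: 1887/400

Derivation:
Step 1: cell (1,0) = 4
Step 2: cell (1,0) = 19/4
Step 3: cell (1,0) = 1887/400
Full grid after step 3:
  515/108 9109/1800 20903/3600 13381/2160
  1887/400 10331/2000 2138/375 88837/14400
  2143/432 37361/7200 41281/7200 1637/270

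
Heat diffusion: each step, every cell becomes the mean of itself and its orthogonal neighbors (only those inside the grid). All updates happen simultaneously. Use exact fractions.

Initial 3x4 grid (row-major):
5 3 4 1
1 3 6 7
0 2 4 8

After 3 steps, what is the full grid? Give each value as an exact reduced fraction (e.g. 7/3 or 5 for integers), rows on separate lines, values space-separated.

After step 1:
  3 15/4 7/2 4
  9/4 3 24/5 11/2
  1 9/4 5 19/3
After step 2:
  3 53/16 321/80 13/3
  37/16 321/100 109/25 619/120
  11/6 45/16 1103/240 101/18
After step 3:
  23/8 2707/800 9611/2400 3241/720
  12427/4800 6403/2000 6401/1500 35033/7200
  167/72 7471/2400 31283/7200 11063/2160

Answer: 23/8 2707/800 9611/2400 3241/720
12427/4800 6403/2000 6401/1500 35033/7200
167/72 7471/2400 31283/7200 11063/2160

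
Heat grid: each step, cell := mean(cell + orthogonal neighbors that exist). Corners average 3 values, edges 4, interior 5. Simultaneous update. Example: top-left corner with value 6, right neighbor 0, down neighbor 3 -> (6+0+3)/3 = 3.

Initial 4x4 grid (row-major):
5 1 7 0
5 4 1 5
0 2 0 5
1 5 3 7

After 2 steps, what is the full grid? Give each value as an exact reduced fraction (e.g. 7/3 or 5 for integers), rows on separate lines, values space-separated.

Answer: 137/36 383/120 139/40 3
353/120 319/100 66/25 18/5
97/40 47/20 79/25 71/20
9/4 107/40 137/40 13/3

Derivation:
After step 1:
  11/3 17/4 9/4 4
  7/2 13/5 17/5 11/4
  2 11/5 11/5 17/4
  2 11/4 15/4 5
After step 2:
  137/36 383/120 139/40 3
  353/120 319/100 66/25 18/5
  97/40 47/20 79/25 71/20
  9/4 107/40 137/40 13/3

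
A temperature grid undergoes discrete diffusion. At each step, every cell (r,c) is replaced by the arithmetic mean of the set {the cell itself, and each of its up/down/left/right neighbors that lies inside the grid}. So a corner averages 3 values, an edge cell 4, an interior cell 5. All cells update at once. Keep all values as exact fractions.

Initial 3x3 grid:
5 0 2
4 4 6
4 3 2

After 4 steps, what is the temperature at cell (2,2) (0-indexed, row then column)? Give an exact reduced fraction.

Answer: 442853/129600

Derivation:
Step 1: cell (2,2) = 11/3
Step 2: cell (2,2) = 125/36
Step 3: cell (2,2) = 7399/2160
Step 4: cell (2,2) = 442853/129600
Full grid after step 4:
  3991/1200 2784901/864000 412403/129600
  2971651/864000 134943/40000 1420513/432000
  229939/64800 3004151/864000 442853/129600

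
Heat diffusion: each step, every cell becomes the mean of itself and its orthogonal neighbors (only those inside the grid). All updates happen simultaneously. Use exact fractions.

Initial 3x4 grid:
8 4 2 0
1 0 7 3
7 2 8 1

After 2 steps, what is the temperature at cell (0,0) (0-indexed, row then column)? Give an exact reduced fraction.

Step 1: cell (0,0) = 13/3
Step 2: cell (0,0) = 71/18
Full grid after step 2:
  71/18 833/240 149/48 23/9
  217/60 371/100 173/50 149/48
  139/36 893/240 67/16 15/4

Answer: 71/18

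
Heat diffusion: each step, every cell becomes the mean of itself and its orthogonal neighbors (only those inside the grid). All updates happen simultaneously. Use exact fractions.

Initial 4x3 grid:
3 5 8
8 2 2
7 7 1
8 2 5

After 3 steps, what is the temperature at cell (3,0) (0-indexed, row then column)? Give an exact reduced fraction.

Step 1: cell (3,0) = 17/3
Step 2: cell (3,0) = 56/9
Step 3: cell (3,0) = 1451/270
Full grid after step 3:
  698/135 33071/7200 1603/360
  2291/450 1808/375 2413/600
  10099/1800 3391/750 3737/900
  1451/270 35411/7200 4229/1080

Answer: 1451/270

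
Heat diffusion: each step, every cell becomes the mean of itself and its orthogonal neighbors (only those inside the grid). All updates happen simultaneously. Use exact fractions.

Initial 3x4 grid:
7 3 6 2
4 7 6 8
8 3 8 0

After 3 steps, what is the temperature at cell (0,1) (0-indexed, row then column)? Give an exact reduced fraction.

Answer: 9949/1800

Derivation:
Step 1: cell (0,1) = 23/4
Step 2: cell (0,1) = 289/60
Step 3: cell (0,1) = 9949/1800
Full grid after step 3:
  5633/1080 9949/1800 17773/3600 559/108
  41221/7200 31183/6000 33193/6000 17363/3600
  3907/720 13757/2400 36371/7200 2263/432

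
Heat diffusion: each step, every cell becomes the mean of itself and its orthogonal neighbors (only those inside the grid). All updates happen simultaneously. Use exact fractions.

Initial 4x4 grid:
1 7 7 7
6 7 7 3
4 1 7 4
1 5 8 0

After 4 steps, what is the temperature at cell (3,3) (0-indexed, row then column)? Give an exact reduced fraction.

Answer: 48959/10800

Derivation:
Step 1: cell (3,3) = 4
Step 2: cell (3,3) = 25/6
Step 3: cell (3,3) = 1589/360
Step 4: cell (3,3) = 48959/10800
Full grid after step 4:
  10223/2025 582863/108000 611171/108000 368047/64800
  509573/108000 228451/45000 966553/180000 1151527/216000
  462049/108000 823037/180000 144911/30000 349253/72000
  260123/64800 920783/216000 35877/8000 48959/10800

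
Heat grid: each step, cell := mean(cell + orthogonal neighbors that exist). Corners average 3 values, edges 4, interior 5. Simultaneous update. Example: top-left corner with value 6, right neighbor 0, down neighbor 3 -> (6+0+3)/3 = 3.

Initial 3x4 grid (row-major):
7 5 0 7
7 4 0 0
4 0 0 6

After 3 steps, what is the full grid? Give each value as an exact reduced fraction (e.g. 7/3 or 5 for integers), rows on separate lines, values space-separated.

Answer: 5071/1080 677/180 1069/360 5393/2160
671/160 337/100 2797/1200 6881/2880
989/270 989/360 263/120 1421/720

Derivation:
After step 1:
  19/3 4 3 7/3
  11/2 16/5 4/5 13/4
  11/3 2 3/2 2
After step 2:
  95/18 62/15 38/15 103/36
  187/40 31/10 47/20 503/240
  67/18 311/120 63/40 9/4
After step 3:
  5071/1080 677/180 1069/360 5393/2160
  671/160 337/100 2797/1200 6881/2880
  989/270 989/360 263/120 1421/720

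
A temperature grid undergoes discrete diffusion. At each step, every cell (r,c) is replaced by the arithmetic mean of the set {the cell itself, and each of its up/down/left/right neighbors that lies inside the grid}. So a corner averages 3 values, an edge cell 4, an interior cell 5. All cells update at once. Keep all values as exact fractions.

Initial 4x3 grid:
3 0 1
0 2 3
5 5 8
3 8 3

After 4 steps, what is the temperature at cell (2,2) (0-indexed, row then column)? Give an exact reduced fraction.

Step 1: cell (2,2) = 19/4
Step 2: cell (2,2) = 1211/240
Step 3: cell (2,2) = 31121/7200
Step 4: cell (2,2) = 930347/216000
Full grid after step 4:
  11873/5400 941359/432000 80863/32400
  197579/72000 546551/180000 673487/216000
  839597/216000 1436627/360000 930347/216000
  572347/129600 4140433/864000 623047/129600

Answer: 930347/216000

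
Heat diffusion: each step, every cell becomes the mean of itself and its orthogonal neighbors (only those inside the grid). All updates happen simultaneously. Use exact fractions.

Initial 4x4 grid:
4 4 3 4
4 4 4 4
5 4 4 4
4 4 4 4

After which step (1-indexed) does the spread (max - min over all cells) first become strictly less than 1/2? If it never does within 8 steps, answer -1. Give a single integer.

Answer: 3

Derivation:
Step 1: max=13/3, min=11/3, spread=2/3
Step 2: max=511/120, min=449/120, spread=31/60
Step 3: max=4531/1080, min=4109/1080, spread=211/540
  -> spread < 1/2 first at step 3
Step 4: max=134641/32400, min=124559/32400, spread=5041/16200
Step 5: max=4018111/972000, min=3757889/972000, spread=130111/486000
Step 6: max=119895781/29160000, min=113384219/29160000, spread=3255781/14580000
Step 7: max=3581560351/874800000, min=3416839649/874800000, spread=82360351/437400000
Step 8: max=107050577821/26244000000, min=102901422179/26244000000, spread=2074577821/13122000000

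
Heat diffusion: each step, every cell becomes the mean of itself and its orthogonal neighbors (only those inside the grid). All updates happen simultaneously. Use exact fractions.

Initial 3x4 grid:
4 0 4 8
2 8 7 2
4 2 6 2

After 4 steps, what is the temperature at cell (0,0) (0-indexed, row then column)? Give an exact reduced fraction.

Answer: 20501/5400

Derivation:
Step 1: cell (0,0) = 2
Step 2: cell (0,0) = 7/2
Step 3: cell (0,0) = 2491/720
Step 4: cell (0,0) = 20501/5400
Full grid after step 4:
  20501/5400 287213/72000 957799/216000 585719/129600
  1622573/432000 746857/180000 173971/40000 1303187/288000
  127781/32400 878389/216000 944549/216000 568219/129600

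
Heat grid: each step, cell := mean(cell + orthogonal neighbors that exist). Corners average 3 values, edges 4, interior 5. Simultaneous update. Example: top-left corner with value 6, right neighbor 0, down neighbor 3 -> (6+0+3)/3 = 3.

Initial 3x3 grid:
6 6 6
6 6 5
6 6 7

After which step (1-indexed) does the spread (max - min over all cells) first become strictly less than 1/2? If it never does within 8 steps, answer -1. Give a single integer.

Step 1: max=25/4, min=17/3, spread=7/12
Step 2: max=73/12, min=88/15, spread=13/60
  -> spread < 1/2 first at step 2
Step 3: max=29027/4800, min=793/135, spread=7483/43200
Step 4: max=260257/43200, min=639779/108000, spread=21727/216000
Step 5: max=34562681/5760000, min=5764289/972000, spread=10906147/155520000
Step 6: max=932414713/155520000, min=693639941/116640000, spread=36295/746496
Step 7: max=55854962411/9331200000, min=10413084163/1749600000, spread=305773/8957952
Step 8: max=3349170305617/559872000000, min=2501815420619/419904000000, spread=2575951/107495424

Answer: 2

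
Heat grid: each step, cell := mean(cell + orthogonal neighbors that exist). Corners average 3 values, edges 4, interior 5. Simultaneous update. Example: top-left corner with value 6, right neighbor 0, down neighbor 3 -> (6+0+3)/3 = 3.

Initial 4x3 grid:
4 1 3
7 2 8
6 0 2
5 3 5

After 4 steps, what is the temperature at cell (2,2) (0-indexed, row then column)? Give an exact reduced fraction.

Step 1: cell (2,2) = 15/4
Step 2: cell (2,2) = 403/120
Step 3: cell (2,2) = 6353/1800
Step 4: cell (2,2) = 378937/108000
Full grid after step 4:
  2249/600 526781/144000 76339/21600
  277483/72000 109187/30000 42893/12000
  830749/216000 443173/120000 378937/108000
  499469/129600 1048637/288000 457819/129600

Answer: 378937/108000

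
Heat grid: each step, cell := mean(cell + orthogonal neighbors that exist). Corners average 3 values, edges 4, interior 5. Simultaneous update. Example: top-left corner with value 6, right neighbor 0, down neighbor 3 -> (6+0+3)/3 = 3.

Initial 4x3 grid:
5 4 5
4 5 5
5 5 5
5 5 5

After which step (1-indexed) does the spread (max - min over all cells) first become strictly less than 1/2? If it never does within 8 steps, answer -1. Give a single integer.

Step 1: max=5, min=13/3, spread=2/3
Step 2: max=5, min=367/80, spread=33/80
  -> spread < 1/2 first at step 2
Step 3: max=5, min=9941/2160, spread=859/2160
Step 4: max=8921/1800, min=606397/129600, spread=7183/25920
Step 5: max=533789/108000, min=36540923/7776000, spread=378377/1555200
Step 6: max=5310211/1080000, min=2207138377/466560000, spread=3474911/18662400
Step 7: max=476546011/97200000, min=132885199643/27993600000, spread=174402061/1119744000
Step 8: max=57008183273/11664000000, min=8000795433937/1679616000000, spread=1667063659/13436928000

Answer: 2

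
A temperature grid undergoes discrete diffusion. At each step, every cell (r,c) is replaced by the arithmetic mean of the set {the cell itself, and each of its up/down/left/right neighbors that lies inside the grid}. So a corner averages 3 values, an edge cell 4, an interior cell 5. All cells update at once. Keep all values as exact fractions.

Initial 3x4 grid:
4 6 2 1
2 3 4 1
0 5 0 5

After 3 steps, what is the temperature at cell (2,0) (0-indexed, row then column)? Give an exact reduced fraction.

Answer: 1195/432

Derivation:
Step 1: cell (2,0) = 7/3
Step 2: cell (2,0) = 79/36
Step 3: cell (2,0) = 1195/432
Full grid after step 3:
  491/144 187/60 1069/360 1015/432
  8261/2880 3781/1200 3091/1200 7427/2880
  1195/432 1859/720 671/240 343/144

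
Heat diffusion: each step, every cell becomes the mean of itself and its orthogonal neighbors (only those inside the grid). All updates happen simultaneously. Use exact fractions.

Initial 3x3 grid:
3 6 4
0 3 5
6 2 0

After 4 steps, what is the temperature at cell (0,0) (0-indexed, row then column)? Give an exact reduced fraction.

Answer: 36077/10800

Derivation:
Step 1: cell (0,0) = 3
Step 2: cell (0,0) = 10/3
Step 3: cell (0,0) = 101/30
Step 4: cell (0,0) = 36077/10800
Full grid after step 4:
  36077/10800 125017/36000 9563/2700
  337301/108000 385057/120000 712727/216000
  378749/129600 94779/32000 393649/129600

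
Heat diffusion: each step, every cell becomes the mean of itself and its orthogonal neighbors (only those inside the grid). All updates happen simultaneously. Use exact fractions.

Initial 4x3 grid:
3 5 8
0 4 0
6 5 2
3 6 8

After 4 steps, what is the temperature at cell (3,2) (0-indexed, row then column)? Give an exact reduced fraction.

Answer: 147067/32400

Derivation:
Step 1: cell (3,2) = 16/3
Step 2: cell (3,2) = 175/36
Step 3: cell (3,2) = 10271/2160
Step 4: cell (3,2) = 147067/32400
Full grid after step 4:
  237139/64800 133433/36000 253139/64800
  794803/216000 38853/10000 847553/216000
  297061/72000 746429/180000 929933/216000
  47689/10800 1977781/432000 147067/32400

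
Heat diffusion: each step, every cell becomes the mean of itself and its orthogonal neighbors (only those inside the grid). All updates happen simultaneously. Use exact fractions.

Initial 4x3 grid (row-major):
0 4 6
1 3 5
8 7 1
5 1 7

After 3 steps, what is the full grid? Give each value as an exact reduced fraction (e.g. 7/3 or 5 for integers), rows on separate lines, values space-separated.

After step 1:
  5/3 13/4 5
  3 4 15/4
  21/4 4 5
  14/3 5 3
After step 2:
  95/36 167/48 4
  167/48 18/5 71/16
  203/48 93/20 63/16
  179/36 25/6 13/3
After step 3:
  691/216 9877/2880 143/36
  5021/1440 943/240 639/160
  6239/1440 247/60 2083/480
  1925/432 1631/360 199/48

Answer: 691/216 9877/2880 143/36
5021/1440 943/240 639/160
6239/1440 247/60 2083/480
1925/432 1631/360 199/48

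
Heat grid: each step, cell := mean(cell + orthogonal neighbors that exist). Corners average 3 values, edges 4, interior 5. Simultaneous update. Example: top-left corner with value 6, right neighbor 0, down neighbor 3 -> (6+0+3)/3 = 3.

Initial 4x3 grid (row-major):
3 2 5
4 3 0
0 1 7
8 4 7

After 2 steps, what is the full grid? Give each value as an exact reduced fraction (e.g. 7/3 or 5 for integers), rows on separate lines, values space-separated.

Answer: 35/12 127/48 28/9
43/16 29/10 71/24
51/16 17/5 33/8
49/12 9/2 59/12

Derivation:
After step 1:
  3 13/4 7/3
  5/2 2 15/4
  13/4 3 15/4
  4 5 6
After step 2:
  35/12 127/48 28/9
  43/16 29/10 71/24
  51/16 17/5 33/8
  49/12 9/2 59/12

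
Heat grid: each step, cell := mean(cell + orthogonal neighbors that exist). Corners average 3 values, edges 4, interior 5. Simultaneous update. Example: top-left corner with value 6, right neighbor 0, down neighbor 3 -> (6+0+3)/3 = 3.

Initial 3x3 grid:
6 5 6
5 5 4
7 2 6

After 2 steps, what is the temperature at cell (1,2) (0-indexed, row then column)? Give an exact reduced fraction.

Answer: 369/80

Derivation:
Step 1: cell (1,2) = 21/4
Step 2: cell (1,2) = 369/80
Full grid after step 2:
  199/36 601/120 21/4
  399/80 257/50 369/80
  185/36 67/15 19/4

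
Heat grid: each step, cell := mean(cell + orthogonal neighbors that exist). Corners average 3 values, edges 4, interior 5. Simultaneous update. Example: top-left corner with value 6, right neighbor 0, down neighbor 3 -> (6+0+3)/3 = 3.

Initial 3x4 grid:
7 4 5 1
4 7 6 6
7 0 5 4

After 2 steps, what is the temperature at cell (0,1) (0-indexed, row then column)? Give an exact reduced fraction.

Step 1: cell (0,1) = 23/4
Step 2: cell (0,1) = 379/80
Full grid after step 2:
  17/3 379/80 391/80 49/12
  1147/240 107/20 22/5 381/80
  44/9 491/120 193/40 13/3

Answer: 379/80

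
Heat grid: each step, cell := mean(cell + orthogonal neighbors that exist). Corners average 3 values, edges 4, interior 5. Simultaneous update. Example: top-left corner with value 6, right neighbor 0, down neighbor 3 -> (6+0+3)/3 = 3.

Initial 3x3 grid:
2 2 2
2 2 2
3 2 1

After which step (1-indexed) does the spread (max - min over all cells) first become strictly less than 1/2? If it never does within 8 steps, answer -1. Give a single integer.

Answer: 2

Derivation:
Step 1: max=7/3, min=5/3, spread=2/3
Step 2: max=79/36, min=65/36, spread=7/18
  -> spread < 1/2 first at step 2
Step 3: max=913/432, min=815/432, spread=49/216
Step 4: max=14335/6912, min=13313/6912, spread=511/3456
Step 5: max=170197/82944, min=161579/82944, spread=4309/41472
Step 6: max=2026951/995328, min=1954361/995328, spread=36295/497664
Step 7: max=24193645/11943936, min=23582099/11943936, spread=305773/5971968
Step 8: max=289230415/143327232, min=284078513/143327232, spread=2575951/71663616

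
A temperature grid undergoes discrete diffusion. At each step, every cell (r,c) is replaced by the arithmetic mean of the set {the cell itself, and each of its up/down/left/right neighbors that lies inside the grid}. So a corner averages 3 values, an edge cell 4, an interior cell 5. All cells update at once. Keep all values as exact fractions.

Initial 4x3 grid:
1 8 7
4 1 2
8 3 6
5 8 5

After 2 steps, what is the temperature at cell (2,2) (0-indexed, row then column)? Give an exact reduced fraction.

Answer: 293/60

Derivation:
Step 1: cell (2,2) = 4
Step 2: cell (2,2) = 293/60
Full grid after step 2:
  145/36 357/80 167/36
  493/120 411/100 259/60
  207/40 461/100 293/60
  23/4 1427/240 187/36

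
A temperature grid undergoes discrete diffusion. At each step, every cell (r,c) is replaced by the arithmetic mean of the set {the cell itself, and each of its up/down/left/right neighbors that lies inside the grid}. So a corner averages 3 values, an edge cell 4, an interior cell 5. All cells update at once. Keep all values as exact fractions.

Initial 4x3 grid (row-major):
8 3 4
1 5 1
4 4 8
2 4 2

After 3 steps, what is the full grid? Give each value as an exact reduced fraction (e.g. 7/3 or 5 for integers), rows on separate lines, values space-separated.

Answer: 2791/720 14879/3600 7993/2160
9761/2400 11027/3000 29383/7200
25013/7200 4039/1000 27313/7200
1573/432 268/75 1769/432

Derivation:
After step 1:
  4 5 8/3
  9/2 14/5 9/2
  11/4 5 15/4
  10/3 3 14/3
After step 2:
  9/2 217/60 73/18
  281/80 109/25 823/240
  187/48 173/50 215/48
  109/36 4 137/36
After step 3:
  2791/720 14879/3600 7993/2160
  9761/2400 11027/3000 29383/7200
  25013/7200 4039/1000 27313/7200
  1573/432 268/75 1769/432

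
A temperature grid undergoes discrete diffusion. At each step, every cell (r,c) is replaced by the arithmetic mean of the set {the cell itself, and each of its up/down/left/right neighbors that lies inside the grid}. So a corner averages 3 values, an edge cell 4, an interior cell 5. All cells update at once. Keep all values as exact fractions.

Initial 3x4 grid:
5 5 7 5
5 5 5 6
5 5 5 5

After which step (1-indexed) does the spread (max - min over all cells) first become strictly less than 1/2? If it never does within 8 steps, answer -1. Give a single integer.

Answer: 4

Derivation:
Step 1: max=6, min=5, spread=1
Step 2: max=113/20, min=5, spread=13/20
Step 3: max=4027/720, min=5, spread=427/720
Step 4: max=78863/14400, min=507/100, spread=1171/2880
  -> spread < 1/2 first at step 4
Step 5: max=14114111/2592000, min=91649/18000, spread=183331/518400
Step 6: max=839438189/155520000, min=5541431/1080000, spread=331777/1244160
Step 7: max=5570933039/1036800000, min=6955423/1350000, spread=9166727/41472000
Step 8: max=2994617178709/559872000000, min=20119430761/3888000000, spread=779353193/4478976000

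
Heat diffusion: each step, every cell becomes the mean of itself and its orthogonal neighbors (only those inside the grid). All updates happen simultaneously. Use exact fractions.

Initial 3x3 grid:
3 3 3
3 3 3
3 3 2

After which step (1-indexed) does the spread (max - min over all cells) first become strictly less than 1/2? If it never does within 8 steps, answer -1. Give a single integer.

Answer: 1

Derivation:
Step 1: max=3, min=8/3, spread=1/3
  -> spread < 1/2 first at step 1
Step 2: max=3, min=49/18, spread=5/18
Step 3: max=3, min=607/216, spread=41/216
Step 4: max=1069/360, min=36749/12960, spread=347/2592
Step 5: max=10643/3600, min=2225863/777600, spread=2921/31104
Step 6: max=1270517/432000, min=134139461/46656000, spread=24611/373248
Step 7: max=28503259/9720000, min=8079357967/2799360000, spread=207329/4478976
Step 8: max=1516398401/518400000, min=485854847549/167961600000, spread=1746635/53747712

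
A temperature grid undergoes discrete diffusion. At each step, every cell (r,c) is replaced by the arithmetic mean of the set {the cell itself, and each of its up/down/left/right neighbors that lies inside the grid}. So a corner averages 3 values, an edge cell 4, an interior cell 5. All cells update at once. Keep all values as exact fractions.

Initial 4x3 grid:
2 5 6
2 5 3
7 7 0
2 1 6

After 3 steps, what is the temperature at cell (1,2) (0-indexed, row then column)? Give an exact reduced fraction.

Answer: 1789/450

Derivation:
Step 1: cell (1,2) = 7/2
Step 2: cell (1,2) = 497/120
Step 3: cell (1,2) = 1789/450
Full grid after step 3:
  239/60 29299/7200 2251/540
  2377/600 12311/3000 1789/450
  3613/900 1432/375 6851/1800
  815/216 13487/3600 743/216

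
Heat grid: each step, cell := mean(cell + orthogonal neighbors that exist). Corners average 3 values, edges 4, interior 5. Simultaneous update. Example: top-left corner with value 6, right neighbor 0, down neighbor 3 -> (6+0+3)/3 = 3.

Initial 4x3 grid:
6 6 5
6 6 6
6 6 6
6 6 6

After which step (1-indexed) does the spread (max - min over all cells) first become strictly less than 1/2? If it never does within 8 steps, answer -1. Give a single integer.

Step 1: max=6, min=17/3, spread=1/3
  -> spread < 1/2 first at step 1
Step 2: max=6, min=103/18, spread=5/18
Step 3: max=6, min=1255/216, spread=41/216
Step 4: max=6, min=151303/25920, spread=4217/25920
Step 5: max=43121/7200, min=9122051/1555200, spread=38417/311040
Step 6: max=861403/144000, min=548671789/93312000, spread=1903471/18662400
Step 7: max=25804241/4320000, min=32991330911/5598720000, spread=18038617/223948800
Step 8: max=2319873241/388800000, min=1982271017149/335923200000, spread=883978523/13436928000

Answer: 1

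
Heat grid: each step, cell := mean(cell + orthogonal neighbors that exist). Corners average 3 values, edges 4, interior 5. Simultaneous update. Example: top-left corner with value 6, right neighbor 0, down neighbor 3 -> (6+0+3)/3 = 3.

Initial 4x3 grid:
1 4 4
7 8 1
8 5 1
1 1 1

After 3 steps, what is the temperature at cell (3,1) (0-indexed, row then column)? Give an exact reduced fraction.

Answer: 658/225

Derivation:
Step 1: cell (3,1) = 2
Step 2: cell (3,1) = 41/15
Step 3: cell (3,1) = 658/225
Full grid after step 3:
  37/8 20479/4800 529/144
  11567/2400 1047/250 4321/1200
  30881/7200 22493/6000 869/300
  7961/2160 658/225 287/120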